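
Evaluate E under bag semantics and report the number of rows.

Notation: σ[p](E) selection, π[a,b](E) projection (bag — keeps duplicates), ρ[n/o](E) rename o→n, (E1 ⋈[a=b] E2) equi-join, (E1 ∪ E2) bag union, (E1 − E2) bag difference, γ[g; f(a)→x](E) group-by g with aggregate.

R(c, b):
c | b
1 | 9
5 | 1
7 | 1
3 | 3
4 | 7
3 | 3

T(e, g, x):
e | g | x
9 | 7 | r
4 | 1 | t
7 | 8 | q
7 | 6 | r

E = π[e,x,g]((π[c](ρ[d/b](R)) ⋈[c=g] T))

Per-node cardinality:
  R → 6
  ρ[d/b](R) → 6
  π[c](ρ[d/b](R)) → 6
  T → 4
  (π[c](ρ[d/b](R)) ⋈[c=g] T) → 2
  π[e,x,g]((π[c](ρ[d/b](R)) ⋈[c=g] T)) → 2

|E| = 2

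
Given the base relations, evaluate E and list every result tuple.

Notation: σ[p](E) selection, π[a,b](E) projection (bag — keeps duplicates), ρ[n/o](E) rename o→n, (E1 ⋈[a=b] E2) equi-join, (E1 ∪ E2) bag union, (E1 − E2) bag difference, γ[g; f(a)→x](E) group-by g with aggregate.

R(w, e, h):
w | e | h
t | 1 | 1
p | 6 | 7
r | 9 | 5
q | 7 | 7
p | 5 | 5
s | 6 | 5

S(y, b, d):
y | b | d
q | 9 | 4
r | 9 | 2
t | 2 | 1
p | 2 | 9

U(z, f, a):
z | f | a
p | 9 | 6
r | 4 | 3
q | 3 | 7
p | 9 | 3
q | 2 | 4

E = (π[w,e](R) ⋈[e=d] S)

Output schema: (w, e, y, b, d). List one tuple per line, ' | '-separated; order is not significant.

Per-node cardinality:
  R → 6
  π[w,e](R) → 6
  S → 4
  (π[w,e](R) ⋈[e=d] S) → 2

== RESULT ==
w | e | y | b | d
r | 9 | p | 2 | 9
t | 1 | t | 2 | 1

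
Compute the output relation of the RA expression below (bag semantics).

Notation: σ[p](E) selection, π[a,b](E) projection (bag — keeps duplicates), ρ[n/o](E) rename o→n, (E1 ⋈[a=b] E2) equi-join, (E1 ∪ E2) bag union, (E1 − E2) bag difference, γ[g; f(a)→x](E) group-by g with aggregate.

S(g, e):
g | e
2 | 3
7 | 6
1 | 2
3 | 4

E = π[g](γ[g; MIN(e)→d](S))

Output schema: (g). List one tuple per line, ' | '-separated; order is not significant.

Subexpression sizes:
  S → 4
  γ[g; MIN(e)→d](S) → 4
  π[g](γ[g; MIN(e)→d](S)) → 4

== RESULT ==
g
1
2
3
7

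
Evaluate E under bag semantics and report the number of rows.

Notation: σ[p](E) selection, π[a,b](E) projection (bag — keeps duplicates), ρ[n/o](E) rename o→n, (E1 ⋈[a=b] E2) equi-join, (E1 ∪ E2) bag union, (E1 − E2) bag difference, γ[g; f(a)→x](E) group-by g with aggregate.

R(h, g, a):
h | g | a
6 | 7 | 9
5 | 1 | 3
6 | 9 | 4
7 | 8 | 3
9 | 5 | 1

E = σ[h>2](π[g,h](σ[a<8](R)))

Row counts bottom-up:
  R → 5
  σ[a<8](R) → 4
  π[g,h](σ[a<8](R)) → 4
  σ[h>2](π[g,h](σ[a<8](R))) → 4

|E| = 4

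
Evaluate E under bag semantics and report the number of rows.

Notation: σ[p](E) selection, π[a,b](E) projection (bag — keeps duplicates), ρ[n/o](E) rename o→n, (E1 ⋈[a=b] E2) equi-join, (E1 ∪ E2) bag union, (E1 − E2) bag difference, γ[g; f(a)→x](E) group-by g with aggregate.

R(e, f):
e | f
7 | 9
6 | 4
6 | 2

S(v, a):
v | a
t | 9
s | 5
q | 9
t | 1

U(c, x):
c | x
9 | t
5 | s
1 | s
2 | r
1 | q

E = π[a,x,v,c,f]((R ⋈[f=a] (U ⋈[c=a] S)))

Per-node cardinality:
  R → 3
  U → 5
  S → 4
  (U ⋈[c=a] S) → 5
  (R ⋈[f=a] (U ⋈[c=a] S)) → 2
  π[a,x,v,c,f]((R ⋈[f=a] (U ⋈[c=a] S))) → 2

|E| = 2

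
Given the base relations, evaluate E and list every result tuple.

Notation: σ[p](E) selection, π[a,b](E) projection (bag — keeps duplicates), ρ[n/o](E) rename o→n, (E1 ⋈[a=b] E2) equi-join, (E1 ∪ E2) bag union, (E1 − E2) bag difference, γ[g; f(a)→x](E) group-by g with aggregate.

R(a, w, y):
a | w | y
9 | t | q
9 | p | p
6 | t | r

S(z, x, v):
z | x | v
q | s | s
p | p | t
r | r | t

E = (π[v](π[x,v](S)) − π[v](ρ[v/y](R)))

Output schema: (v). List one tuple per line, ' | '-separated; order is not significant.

Row counts bottom-up:
  S → 3
  π[x,v](S) → 3
  π[v](π[x,v](S)) → 3
  R → 3
  ρ[v/y](R) → 3
  π[v](ρ[v/y](R)) → 3
  (π[v](π[x,v](S)) − π[v](ρ[v/y](R))) → 3

== RESULT ==
v
s
t
t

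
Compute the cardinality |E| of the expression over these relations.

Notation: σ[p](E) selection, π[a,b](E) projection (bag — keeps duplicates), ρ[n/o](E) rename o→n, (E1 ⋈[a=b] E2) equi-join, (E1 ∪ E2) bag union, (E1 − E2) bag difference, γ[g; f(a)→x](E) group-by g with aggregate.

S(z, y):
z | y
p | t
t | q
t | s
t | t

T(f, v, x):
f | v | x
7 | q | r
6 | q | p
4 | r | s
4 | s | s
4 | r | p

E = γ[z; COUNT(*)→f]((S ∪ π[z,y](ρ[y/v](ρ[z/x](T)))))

Subexpression sizes:
  S → 4
  T → 5
  ρ[z/x](T) → 5
  ρ[y/v](ρ[z/x](T)) → 5
  π[z,y](ρ[y/v](ρ[z/x](T))) → 5
  (S ∪ π[z,y](ρ[y/v](ρ[z/x](T)))) → 9
  γ[z; COUNT(*)→f]((S ∪ π[z,y](ρ[y/v](ρ[z/x](T))))) → 4

|E| = 4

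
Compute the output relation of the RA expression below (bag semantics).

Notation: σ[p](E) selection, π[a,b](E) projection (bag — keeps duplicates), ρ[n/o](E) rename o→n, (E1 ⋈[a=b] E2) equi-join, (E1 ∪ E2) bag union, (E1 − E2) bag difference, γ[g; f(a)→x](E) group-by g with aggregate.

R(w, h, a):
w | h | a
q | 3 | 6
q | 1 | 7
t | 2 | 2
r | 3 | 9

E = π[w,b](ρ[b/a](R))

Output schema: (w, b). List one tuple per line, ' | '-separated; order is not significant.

Per-node cardinality:
  R → 4
  ρ[b/a](R) → 4
  π[w,b](ρ[b/a](R)) → 4

== RESULT ==
w | b
q | 6
q | 7
r | 9
t | 2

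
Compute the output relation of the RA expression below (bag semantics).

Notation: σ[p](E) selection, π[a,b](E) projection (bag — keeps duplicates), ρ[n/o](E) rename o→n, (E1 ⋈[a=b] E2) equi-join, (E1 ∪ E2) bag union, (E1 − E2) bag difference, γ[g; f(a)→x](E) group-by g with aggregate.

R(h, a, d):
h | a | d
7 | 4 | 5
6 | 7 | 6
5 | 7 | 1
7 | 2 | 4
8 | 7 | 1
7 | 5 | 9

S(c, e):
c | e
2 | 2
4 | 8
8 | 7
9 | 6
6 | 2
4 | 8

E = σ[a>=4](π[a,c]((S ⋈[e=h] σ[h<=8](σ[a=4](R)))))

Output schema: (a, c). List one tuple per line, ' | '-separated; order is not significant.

Row counts bottom-up:
  S → 6
  R → 6
  σ[a=4](R) → 1
  σ[h<=8](σ[a=4](R)) → 1
  (S ⋈[e=h] σ[h<=8](σ[a=4](R))) → 1
  π[a,c]((S ⋈[e=h] σ[h<=8](σ[a=4](R)))) → 1
  σ[a>=4](π[a,c]((S ⋈[e=h] σ[h<=8](σ[a=4](R))))) → 1

== RESULT ==
a | c
4 | 8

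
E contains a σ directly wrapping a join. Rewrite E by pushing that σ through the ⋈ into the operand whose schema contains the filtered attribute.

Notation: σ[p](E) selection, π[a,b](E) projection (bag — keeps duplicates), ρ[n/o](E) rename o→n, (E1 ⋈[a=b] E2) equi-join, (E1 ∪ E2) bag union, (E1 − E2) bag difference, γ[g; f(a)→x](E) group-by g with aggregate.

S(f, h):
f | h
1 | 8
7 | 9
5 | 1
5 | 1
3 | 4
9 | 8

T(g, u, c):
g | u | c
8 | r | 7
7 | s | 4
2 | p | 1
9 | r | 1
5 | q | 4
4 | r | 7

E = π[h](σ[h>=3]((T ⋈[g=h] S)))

σ filters on h, owned by the right side.
E' = π[h]((T ⋈[g=h] σ[h>=3](S)))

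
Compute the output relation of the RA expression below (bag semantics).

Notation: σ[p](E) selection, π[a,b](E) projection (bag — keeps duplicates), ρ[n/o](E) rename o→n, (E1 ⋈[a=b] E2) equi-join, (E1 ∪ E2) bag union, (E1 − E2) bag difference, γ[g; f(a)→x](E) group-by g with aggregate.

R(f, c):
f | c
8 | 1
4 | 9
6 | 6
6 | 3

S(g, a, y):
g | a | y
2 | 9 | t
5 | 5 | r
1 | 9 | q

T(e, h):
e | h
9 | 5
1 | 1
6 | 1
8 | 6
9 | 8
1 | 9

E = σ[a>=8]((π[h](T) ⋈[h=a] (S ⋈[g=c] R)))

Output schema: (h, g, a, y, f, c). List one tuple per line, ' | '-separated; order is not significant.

Per-node cardinality:
  T → 6
  π[h](T) → 6
  S → 3
  R → 4
  (S ⋈[g=c] R) → 1
  (π[h](T) ⋈[h=a] (S ⋈[g=c] R)) → 1
  σ[a>=8]((π[h](T) ⋈[h=a] (S ⋈[g=c] R))) → 1

== RESULT ==
h | g | a | y | f | c
9 | 1 | 9 | q | 8 | 1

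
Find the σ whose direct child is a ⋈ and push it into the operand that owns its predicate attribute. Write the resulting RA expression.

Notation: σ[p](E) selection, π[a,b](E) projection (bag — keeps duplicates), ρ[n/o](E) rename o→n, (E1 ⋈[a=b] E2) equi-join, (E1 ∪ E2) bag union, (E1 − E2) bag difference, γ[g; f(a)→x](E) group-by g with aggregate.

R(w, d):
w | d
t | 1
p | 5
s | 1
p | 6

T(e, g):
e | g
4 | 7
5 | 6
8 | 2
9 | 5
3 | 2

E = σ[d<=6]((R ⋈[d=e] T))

σ filters on d, owned by the left side.
E' = (σ[d<=6](R) ⋈[d=e] T)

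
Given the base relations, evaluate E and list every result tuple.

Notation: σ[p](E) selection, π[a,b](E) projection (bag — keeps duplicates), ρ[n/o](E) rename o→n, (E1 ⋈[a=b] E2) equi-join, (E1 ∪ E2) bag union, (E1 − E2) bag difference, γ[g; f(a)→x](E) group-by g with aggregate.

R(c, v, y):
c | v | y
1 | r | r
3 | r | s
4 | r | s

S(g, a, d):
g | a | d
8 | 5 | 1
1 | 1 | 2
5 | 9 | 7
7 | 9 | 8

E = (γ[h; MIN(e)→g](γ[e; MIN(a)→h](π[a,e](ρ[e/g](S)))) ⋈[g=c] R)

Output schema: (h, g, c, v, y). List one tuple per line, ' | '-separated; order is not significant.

Subexpression sizes:
  S → 4
  ρ[e/g](S) → 4
  π[a,e](ρ[e/g](S)) → 4
  γ[e; MIN(a)→h](π[a,e](ρ[e/g](S))) → 4
  γ[h; MIN(e)→g](γ[e; MIN(a)→h](π[a,e](ρ[e/g](S)))) → 3
  R → 3
  (γ[h; MIN(e)→g](γ[e; MIN(a)→h](π[a,e](ρ[e/g](S)))) ⋈[g=c] R) → 1

== RESULT ==
h | g | c | v | y
1 | 1 | 1 | r | r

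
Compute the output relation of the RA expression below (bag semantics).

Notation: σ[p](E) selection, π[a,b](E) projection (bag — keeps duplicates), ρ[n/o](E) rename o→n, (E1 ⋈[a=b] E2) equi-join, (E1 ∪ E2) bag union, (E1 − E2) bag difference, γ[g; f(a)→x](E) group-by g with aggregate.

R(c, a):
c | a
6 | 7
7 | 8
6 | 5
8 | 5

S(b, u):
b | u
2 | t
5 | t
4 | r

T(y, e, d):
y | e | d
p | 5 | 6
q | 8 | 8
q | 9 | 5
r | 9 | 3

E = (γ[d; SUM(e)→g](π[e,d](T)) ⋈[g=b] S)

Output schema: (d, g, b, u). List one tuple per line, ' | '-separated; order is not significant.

Subexpression sizes:
  T → 4
  π[e,d](T) → 4
  γ[d; SUM(e)→g](π[e,d](T)) → 4
  S → 3
  (γ[d; SUM(e)→g](π[e,d](T)) ⋈[g=b] S) → 1

== RESULT ==
d | g | b | u
6 | 5 | 5 | t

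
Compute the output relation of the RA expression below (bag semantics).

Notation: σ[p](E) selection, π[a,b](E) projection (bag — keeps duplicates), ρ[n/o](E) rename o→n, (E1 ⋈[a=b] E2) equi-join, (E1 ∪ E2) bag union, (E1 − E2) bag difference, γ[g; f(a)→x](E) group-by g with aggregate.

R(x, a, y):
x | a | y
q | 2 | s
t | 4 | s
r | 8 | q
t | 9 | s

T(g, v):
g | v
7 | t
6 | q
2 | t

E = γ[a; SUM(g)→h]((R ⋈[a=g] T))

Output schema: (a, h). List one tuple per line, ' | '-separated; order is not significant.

Row counts bottom-up:
  R → 4
  T → 3
  (R ⋈[a=g] T) → 1
  γ[a; SUM(g)→h]((R ⋈[a=g] T)) → 1

== RESULT ==
a | h
2 | 2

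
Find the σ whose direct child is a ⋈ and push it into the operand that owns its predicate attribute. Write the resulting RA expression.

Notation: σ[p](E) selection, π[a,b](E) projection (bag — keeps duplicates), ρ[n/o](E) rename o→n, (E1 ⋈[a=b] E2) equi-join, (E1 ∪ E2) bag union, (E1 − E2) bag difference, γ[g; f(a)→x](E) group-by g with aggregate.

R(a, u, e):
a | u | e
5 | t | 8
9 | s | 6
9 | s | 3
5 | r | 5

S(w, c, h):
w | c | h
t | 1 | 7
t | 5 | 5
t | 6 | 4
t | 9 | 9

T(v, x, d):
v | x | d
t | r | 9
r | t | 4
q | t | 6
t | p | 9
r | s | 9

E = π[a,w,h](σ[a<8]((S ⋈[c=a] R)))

σ filters on a, owned by the right side.
E' = π[a,w,h]((S ⋈[c=a] σ[a<8](R)))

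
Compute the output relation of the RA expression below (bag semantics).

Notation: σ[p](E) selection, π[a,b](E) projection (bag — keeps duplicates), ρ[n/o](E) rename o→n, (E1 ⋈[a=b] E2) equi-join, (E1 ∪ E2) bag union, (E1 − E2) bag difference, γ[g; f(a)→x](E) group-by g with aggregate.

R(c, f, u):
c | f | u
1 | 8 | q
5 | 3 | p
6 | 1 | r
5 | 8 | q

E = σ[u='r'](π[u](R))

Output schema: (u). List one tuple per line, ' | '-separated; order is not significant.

Per-node cardinality:
  R → 4
  π[u](R) → 4
  σ[u='r'](π[u](R)) → 1

== RESULT ==
u
r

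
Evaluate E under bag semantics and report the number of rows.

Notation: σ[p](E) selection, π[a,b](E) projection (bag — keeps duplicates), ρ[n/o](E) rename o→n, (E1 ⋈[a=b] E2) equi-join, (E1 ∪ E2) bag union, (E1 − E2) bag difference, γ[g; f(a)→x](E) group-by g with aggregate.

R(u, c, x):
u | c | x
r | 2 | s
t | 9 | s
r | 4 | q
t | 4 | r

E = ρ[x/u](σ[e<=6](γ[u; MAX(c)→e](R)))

Row counts bottom-up:
  R → 4
  γ[u; MAX(c)→e](R) → 2
  σ[e<=6](γ[u; MAX(c)→e](R)) → 1
  ρ[x/u](σ[e<=6](γ[u; MAX(c)→e](R))) → 1

|E| = 1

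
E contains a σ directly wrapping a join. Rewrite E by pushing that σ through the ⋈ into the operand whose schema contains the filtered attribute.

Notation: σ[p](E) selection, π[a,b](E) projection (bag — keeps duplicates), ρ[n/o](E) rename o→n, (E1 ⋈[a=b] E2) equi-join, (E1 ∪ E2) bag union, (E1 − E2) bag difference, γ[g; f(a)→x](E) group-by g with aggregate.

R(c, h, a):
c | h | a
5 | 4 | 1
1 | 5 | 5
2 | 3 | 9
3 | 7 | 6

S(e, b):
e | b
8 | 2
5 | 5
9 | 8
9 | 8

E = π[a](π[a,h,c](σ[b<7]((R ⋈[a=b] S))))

σ filters on b, owned by the right side.
E' = π[a](π[a,h,c]((R ⋈[a=b] σ[b<7](S))))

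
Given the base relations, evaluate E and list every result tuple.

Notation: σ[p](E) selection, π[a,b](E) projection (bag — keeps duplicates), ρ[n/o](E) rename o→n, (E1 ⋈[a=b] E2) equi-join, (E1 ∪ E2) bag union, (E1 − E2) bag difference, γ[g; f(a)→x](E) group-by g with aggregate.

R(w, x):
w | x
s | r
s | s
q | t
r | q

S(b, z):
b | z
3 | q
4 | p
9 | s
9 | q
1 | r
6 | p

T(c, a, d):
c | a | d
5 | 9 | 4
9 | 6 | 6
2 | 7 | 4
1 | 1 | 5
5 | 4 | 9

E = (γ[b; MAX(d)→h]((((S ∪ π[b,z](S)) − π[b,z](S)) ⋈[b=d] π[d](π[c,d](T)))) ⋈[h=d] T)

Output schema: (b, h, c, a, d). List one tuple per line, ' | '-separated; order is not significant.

Row counts bottom-up:
  S → 6
  S → 6
  π[b,z](S) → 6
  (S ∪ π[b,z](S)) → 12
  S → 6
  π[b,z](S) → 6
  ((S ∪ π[b,z](S)) − π[b,z](S)) → 6
  T → 5
  π[c,d](T) → 5
  π[d](π[c,d](T)) → 5
  (((S ∪ π[b,z](S)) − π[b,z](S)) ⋈[b=d] π[d](π[c,d](T))) → 5
  γ[b; MAX(d)→h]((((S ∪ π[b,z](S)) − π[b,z](S)) ⋈[b=d] π[d](π[c,d](T)))) → 3
  T → 5
  (γ[b; MAX(d)→h]((((S ∪ π[b,z](S)) − π[b,z](S)) ⋈[b=d] π[d](π[c,d](T)))) ⋈[h=d] T) → 4

== RESULT ==
b | h | c | a | d
4 | 4 | 2 | 7 | 4
4 | 4 | 5 | 9 | 4
6 | 6 | 9 | 6 | 6
9 | 9 | 5 | 4 | 9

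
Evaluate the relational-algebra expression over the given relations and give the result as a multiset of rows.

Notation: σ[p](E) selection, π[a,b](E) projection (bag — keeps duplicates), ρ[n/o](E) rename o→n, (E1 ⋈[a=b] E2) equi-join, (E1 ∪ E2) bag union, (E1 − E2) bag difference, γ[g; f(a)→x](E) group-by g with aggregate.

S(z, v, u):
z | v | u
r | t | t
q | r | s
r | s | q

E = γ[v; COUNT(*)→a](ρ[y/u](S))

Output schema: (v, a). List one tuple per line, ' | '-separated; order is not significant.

Stepwise |·|:
  S → 3
  ρ[y/u](S) → 3
  γ[v; COUNT(*)→a](ρ[y/u](S)) → 3

== RESULT ==
v | a
r | 1
s | 1
t | 1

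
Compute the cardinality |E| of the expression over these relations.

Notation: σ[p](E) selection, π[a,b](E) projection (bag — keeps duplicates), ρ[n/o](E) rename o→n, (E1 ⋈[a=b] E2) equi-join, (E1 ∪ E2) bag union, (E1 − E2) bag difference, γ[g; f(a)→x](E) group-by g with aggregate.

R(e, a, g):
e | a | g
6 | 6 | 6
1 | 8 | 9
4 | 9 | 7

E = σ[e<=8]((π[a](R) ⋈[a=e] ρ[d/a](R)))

Stepwise |·|:
  R → 3
  π[a](R) → 3
  R → 3
  ρ[d/a](R) → 3
  (π[a](R) ⋈[a=e] ρ[d/a](R)) → 1
  σ[e<=8]((π[a](R) ⋈[a=e] ρ[d/a](R))) → 1

|E| = 1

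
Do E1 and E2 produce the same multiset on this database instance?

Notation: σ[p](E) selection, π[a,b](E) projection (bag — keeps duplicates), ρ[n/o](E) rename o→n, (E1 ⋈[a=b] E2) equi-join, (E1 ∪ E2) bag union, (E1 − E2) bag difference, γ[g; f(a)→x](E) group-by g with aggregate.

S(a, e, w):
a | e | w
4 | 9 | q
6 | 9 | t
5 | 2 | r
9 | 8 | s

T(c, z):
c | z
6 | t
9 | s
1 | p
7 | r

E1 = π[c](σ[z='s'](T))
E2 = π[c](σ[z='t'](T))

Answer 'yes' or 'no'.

E1 row counts bottom-up:
  T → 4
  σ[z='s'](T) → 1
  π[c](σ[z='s'](T)) → 1
E2 row counts bottom-up:
  T → 4
  σ[z='t'](T) → 1
  π[c](σ[z='t'](T)) → 1

E1 result:
c
9
E2 result:
c
6
Witness: (6,) appears 0× in E1 but 1× in E2.

no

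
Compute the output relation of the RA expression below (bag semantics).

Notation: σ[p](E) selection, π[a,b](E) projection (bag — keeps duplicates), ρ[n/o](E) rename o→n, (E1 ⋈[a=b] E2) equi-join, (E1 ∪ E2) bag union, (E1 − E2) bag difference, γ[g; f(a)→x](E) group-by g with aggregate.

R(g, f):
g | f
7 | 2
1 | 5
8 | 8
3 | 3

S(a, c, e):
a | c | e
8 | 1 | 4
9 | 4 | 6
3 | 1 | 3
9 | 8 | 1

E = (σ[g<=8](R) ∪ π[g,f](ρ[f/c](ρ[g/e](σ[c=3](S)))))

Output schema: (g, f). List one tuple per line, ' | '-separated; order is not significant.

Per-node cardinality:
  R → 4
  σ[g<=8](R) → 4
  S → 4
  σ[c=3](S) → 0
  ρ[g/e](σ[c=3](S)) → 0
  ρ[f/c](ρ[g/e](σ[c=3](S))) → 0
  π[g,f](ρ[f/c](ρ[g/e](σ[c=3](S)))) → 0
  (σ[g<=8](R) ∪ π[g,f](ρ[f/c](ρ[g/e](σ[c=3](S))))) → 4

== RESULT ==
g | f
1 | 5
3 | 3
7 | 2
8 | 8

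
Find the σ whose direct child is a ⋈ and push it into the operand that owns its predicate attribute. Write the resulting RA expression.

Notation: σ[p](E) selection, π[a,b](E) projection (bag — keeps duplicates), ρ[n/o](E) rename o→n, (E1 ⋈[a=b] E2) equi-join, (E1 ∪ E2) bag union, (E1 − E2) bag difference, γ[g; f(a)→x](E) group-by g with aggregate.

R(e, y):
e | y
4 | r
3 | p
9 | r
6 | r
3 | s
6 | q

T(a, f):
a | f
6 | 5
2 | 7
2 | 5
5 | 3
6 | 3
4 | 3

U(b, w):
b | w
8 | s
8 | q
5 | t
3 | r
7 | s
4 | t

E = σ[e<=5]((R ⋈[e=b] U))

σ filters on e, owned by the left side.
E' = (σ[e<=5](R) ⋈[e=b] U)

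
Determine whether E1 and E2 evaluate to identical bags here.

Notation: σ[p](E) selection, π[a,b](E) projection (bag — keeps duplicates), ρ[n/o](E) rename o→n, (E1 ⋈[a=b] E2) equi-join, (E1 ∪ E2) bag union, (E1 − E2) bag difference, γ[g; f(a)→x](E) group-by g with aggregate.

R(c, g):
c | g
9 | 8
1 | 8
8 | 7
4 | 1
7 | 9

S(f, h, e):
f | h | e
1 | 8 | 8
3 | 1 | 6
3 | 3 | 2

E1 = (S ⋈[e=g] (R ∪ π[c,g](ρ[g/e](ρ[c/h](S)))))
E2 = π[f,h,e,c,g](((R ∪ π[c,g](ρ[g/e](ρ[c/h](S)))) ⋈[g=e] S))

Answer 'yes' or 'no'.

E1 stepwise |·|:
  S → 3
  R → 5
  S → 3
  ρ[c/h](S) → 3
  ρ[g/e](ρ[c/h](S)) → 3
  π[c,g](ρ[g/e](ρ[c/h](S))) → 3
  (R ∪ π[c,g](ρ[g/e](ρ[c/h](S)))) → 8
  (S ⋈[e=g] (R ∪ π[c,g](ρ[g/e](ρ[c/h](S))))) → 5
E2 stepwise |·|:
  R → 5
  S → 3
  ρ[c/h](S) → 3
  ρ[g/e](ρ[c/h](S)) → 3
  π[c,g](ρ[g/e](ρ[c/h](S))) → 3
  (R ∪ π[c,g](ρ[g/e](ρ[c/h](S)))) → 8
  S → 3
  ((R ∪ π[c,g](ρ[g/e](ρ[c/h](S)))) ⋈[g=e] S) → 5
  π[f,h,e,c,g](((R ∪ π[c,g](ρ[g/e](ρ[c/h](S)))) ⋈[g=e] S)) → 5

E1 and E2 produce the same multiset:
f | h | e | c | g
1 | 8 | 8 | 1 | 8
1 | 8 | 8 | 8 | 8
1 | 8 | 8 | 9 | 8
3 | 1 | 6 | 1 | 6
3 | 3 | 2 | 3 | 2

yes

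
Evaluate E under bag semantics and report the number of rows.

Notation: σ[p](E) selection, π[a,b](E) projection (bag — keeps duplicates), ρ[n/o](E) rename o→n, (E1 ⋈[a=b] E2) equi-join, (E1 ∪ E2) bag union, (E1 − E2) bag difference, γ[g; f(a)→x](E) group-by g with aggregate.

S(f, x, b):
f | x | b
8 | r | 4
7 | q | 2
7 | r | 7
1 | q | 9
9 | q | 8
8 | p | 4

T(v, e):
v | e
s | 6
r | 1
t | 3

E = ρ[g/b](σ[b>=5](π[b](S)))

Row counts bottom-up:
  S → 6
  π[b](S) → 6
  σ[b>=5](π[b](S)) → 3
  ρ[g/b](σ[b>=5](π[b](S))) → 3

|E| = 3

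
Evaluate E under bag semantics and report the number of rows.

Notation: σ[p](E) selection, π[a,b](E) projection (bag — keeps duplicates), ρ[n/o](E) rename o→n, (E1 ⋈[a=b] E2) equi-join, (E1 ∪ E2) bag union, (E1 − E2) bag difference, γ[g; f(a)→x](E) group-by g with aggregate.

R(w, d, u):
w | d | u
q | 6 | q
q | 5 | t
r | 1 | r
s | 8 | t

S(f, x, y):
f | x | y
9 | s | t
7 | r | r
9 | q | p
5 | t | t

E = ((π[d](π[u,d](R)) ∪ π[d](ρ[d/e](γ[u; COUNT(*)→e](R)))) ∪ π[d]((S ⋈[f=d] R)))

Per-node cardinality:
  R → 4
  π[u,d](R) → 4
  π[d](π[u,d](R)) → 4
  R → 4
  γ[u; COUNT(*)→e](R) → 3
  ρ[d/e](γ[u; COUNT(*)→e](R)) → 3
  π[d](ρ[d/e](γ[u; COUNT(*)→e](R))) → 3
  (π[d](π[u,d](R)) ∪ π[d](ρ[d/e](γ[u; COUNT(*)→e](R)))) → 7
  S → 4
  R → 4
  (S ⋈[f=d] R) → 1
  π[d]((S ⋈[f=d] R)) → 1
  ((π[d](π[u,d](R)) ∪ π[d](ρ[d/e](γ[u; COUNT(*)→e](R)))) ∪ π[d]((S ⋈[f=d] R))) → 8

|E| = 8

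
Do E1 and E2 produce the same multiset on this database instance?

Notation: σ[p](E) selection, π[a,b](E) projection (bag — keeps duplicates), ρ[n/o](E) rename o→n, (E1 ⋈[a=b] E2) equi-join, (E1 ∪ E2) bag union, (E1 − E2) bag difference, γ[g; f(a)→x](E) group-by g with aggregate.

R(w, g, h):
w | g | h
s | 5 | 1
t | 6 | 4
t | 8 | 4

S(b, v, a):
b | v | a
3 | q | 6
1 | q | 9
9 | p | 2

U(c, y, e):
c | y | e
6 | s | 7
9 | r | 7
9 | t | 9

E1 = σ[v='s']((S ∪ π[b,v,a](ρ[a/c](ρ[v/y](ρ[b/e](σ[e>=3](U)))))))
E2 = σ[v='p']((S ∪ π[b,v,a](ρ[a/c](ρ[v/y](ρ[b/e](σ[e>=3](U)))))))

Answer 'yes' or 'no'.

E1 subexpression sizes:
  S → 3
  U → 3
  σ[e>=3](U) → 3
  ρ[b/e](σ[e>=3](U)) → 3
  ρ[v/y](ρ[b/e](σ[e>=3](U))) → 3
  ρ[a/c](ρ[v/y](ρ[b/e](σ[e>=3](U)))) → 3
  π[b,v,a](ρ[a/c](ρ[v/y](ρ[b/e](σ[e>=3](U))))) → 3
  (S ∪ π[b,v,a](ρ[a/c](ρ[v/y](ρ[b/e](σ[e>=3](U)))))) → 6
  σ[v='s']((S ∪ π[b,v,a](ρ[a/c](ρ[v/y](ρ[b/e](σ[e>=3](U))))))) → 1
E2 subexpression sizes:
  S → 3
  U → 3
  σ[e>=3](U) → 3
  ρ[b/e](σ[e>=3](U)) → 3
  ρ[v/y](ρ[b/e](σ[e>=3](U))) → 3
  ρ[a/c](ρ[v/y](ρ[b/e](σ[e>=3](U)))) → 3
  π[b,v,a](ρ[a/c](ρ[v/y](ρ[b/e](σ[e>=3](U))))) → 3
  (S ∪ π[b,v,a](ρ[a/c](ρ[v/y](ρ[b/e](σ[e>=3](U)))))) → 6
  σ[v='p']((S ∪ π[b,v,a](ρ[a/c](ρ[v/y](ρ[b/e](σ[e>=3](U))))))) → 1

E1 result:
b | v | a
7 | s | 6
E2 result:
b | v | a
9 | p | 2
Witness: (7, 's', 6) appears 1× in E1 but 0× in E2.

no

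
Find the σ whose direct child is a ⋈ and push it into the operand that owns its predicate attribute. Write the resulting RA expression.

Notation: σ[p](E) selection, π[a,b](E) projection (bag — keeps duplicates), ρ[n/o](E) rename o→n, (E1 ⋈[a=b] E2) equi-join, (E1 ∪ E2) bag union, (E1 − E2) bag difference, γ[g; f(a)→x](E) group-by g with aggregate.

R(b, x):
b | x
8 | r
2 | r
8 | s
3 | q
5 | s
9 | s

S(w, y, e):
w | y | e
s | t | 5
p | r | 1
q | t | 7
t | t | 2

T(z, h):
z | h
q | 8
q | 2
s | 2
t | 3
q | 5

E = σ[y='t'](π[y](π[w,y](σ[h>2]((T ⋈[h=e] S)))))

σ filters on h, owned by the left side.
E' = σ[y='t'](π[y](π[w,y]((σ[h>2](T) ⋈[h=e] S))))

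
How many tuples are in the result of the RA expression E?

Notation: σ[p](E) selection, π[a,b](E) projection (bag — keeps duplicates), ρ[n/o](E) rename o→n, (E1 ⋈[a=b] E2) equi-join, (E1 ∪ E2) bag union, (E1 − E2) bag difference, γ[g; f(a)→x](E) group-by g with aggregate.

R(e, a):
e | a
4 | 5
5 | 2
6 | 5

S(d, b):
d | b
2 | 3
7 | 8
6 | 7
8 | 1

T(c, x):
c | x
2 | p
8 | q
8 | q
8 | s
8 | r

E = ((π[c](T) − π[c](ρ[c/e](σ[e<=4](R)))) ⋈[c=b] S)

Per-node cardinality:
  T → 5
  π[c](T) → 5
  R → 3
  σ[e<=4](R) → 1
  ρ[c/e](σ[e<=4](R)) → 1
  π[c](ρ[c/e](σ[e<=4](R))) → 1
  (π[c](T) − π[c](ρ[c/e](σ[e<=4](R)))) → 5
  S → 4
  ((π[c](T) − π[c](ρ[c/e](σ[e<=4](R)))) ⋈[c=b] S) → 4

|E| = 4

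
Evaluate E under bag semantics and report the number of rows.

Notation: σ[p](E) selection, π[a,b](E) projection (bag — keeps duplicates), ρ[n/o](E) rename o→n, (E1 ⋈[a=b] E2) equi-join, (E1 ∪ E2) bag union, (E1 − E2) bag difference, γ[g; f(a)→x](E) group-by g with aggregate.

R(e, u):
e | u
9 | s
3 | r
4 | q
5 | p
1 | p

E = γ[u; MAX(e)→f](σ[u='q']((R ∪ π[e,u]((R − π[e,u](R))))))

Subexpression sizes:
  R → 5
  R → 5
  R → 5
  π[e,u](R) → 5
  (R − π[e,u](R)) → 0
  π[e,u]((R − π[e,u](R))) → 0
  (R ∪ π[e,u]((R − π[e,u](R)))) → 5
  σ[u='q']((R ∪ π[e,u]((R − π[e,u](R))))) → 1
  γ[u; MAX(e)→f](σ[u='q']((R ∪ π[e,u]((R − π[e,u](R)))))) → 1

|E| = 1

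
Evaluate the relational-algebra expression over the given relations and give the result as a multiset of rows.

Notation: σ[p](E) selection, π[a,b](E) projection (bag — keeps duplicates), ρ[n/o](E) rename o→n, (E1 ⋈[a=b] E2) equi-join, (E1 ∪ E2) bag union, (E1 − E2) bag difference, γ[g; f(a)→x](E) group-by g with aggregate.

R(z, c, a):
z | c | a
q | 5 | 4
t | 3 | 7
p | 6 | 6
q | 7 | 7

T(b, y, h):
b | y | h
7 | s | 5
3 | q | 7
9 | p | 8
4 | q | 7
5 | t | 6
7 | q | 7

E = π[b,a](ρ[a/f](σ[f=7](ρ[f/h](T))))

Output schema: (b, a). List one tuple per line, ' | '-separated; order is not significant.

Row counts bottom-up:
  T → 6
  ρ[f/h](T) → 6
  σ[f=7](ρ[f/h](T)) → 3
  ρ[a/f](σ[f=7](ρ[f/h](T))) → 3
  π[b,a](ρ[a/f](σ[f=7](ρ[f/h](T)))) → 3

== RESULT ==
b | a
3 | 7
4 | 7
7 | 7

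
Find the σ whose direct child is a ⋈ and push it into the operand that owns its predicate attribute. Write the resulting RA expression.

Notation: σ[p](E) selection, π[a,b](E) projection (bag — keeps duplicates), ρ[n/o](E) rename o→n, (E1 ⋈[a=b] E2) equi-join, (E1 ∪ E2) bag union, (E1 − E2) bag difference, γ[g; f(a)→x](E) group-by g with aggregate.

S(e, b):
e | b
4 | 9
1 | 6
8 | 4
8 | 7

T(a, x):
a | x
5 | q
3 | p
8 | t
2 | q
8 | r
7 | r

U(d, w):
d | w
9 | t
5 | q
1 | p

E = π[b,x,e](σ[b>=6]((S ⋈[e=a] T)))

σ filters on b, owned by the left side.
E' = π[b,x,e]((σ[b>=6](S) ⋈[e=a] T))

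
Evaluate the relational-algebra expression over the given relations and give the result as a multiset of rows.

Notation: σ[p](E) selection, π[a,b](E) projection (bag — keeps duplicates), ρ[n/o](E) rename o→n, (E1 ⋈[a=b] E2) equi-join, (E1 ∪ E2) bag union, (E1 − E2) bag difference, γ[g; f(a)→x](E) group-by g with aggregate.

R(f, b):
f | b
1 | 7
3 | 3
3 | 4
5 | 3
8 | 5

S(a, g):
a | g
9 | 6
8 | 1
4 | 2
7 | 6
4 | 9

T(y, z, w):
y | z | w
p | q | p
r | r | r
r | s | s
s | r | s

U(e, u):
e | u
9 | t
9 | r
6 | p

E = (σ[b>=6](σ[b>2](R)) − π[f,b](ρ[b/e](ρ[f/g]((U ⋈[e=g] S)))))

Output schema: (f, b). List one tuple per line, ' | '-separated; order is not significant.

Row counts bottom-up:
  R → 5
  σ[b>2](R) → 5
  σ[b>=6](σ[b>2](R)) → 1
  U → 3
  S → 5
  (U ⋈[e=g] S) → 4
  ρ[f/g]((U ⋈[e=g] S)) → 4
  ρ[b/e](ρ[f/g]((U ⋈[e=g] S))) → 4
  π[f,b](ρ[b/e](ρ[f/g]((U ⋈[e=g] S)))) → 4
  (σ[b>=6](σ[b>2](R)) − π[f,b](ρ[b/e](ρ[f/g]((U ⋈[e=g] S))))) → 1

== RESULT ==
f | b
1 | 7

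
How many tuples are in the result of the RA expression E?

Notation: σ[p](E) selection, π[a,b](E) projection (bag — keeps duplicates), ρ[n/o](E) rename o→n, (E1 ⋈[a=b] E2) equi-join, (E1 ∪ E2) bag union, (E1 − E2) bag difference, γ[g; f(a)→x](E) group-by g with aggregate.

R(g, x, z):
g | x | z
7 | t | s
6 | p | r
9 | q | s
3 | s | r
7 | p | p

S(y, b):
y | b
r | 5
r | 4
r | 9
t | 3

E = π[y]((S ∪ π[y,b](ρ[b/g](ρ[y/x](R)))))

Stepwise |·|:
  S → 4
  R → 5
  ρ[y/x](R) → 5
  ρ[b/g](ρ[y/x](R)) → 5
  π[y,b](ρ[b/g](ρ[y/x](R))) → 5
  (S ∪ π[y,b](ρ[b/g](ρ[y/x](R)))) → 9
  π[y]((S ∪ π[y,b](ρ[b/g](ρ[y/x](R))))) → 9

|E| = 9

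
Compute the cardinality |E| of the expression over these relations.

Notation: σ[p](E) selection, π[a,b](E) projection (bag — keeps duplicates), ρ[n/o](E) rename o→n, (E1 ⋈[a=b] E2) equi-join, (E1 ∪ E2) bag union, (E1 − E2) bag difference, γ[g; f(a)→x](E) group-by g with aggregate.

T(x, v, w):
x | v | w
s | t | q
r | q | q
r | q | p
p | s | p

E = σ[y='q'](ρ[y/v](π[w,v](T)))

Subexpression sizes:
  T → 4
  π[w,v](T) → 4
  ρ[y/v](π[w,v](T)) → 4
  σ[y='q'](ρ[y/v](π[w,v](T))) → 2

|E| = 2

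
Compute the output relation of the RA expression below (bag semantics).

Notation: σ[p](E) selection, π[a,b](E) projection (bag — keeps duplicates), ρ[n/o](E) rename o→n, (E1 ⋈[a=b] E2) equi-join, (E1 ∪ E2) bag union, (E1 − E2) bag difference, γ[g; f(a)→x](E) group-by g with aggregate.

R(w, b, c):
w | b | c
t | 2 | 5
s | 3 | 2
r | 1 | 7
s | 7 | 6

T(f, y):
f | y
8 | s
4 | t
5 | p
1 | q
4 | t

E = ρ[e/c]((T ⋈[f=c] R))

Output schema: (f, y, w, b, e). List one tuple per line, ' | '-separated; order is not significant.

Stepwise |·|:
  T → 5
  R → 4
  (T ⋈[f=c] R) → 1
  ρ[e/c]((T ⋈[f=c] R)) → 1

== RESULT ==
f | y | w | b | e
5 | p | t | 2 | 5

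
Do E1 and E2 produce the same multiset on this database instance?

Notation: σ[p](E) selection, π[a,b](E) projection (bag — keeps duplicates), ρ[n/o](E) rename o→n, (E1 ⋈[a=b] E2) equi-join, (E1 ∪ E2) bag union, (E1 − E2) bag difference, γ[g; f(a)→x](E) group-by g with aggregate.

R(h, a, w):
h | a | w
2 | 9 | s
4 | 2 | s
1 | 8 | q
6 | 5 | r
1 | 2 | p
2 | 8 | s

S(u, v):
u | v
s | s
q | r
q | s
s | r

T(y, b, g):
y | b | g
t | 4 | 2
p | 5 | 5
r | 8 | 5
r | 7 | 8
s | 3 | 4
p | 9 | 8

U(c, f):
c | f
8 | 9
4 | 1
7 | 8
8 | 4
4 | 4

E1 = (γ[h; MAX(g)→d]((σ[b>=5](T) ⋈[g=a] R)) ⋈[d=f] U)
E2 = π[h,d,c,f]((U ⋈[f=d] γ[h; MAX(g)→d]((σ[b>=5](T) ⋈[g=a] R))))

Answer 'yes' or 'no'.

E1 subexpression sizes:
  T → 6
  σ[b>=5](T) → 4
  R → 6
  (σ[b>=5](T) ⋈[g=a] R) → 6
  γ[h; MAX(g)→d]((σ[b>=5](T) ⋈[g=a] R)) → 3
  U → 5
  (γ[h; MAX(g)→d]((σ[b>=5](T) ⋈[g=a] R)) ⋈[d=f] U) → 2
E2 subexpression sizes:
  U → 5
  T → 6
  σ[b>=5](T) → 4
  R → 6
  (σ[b>=5](T) ⋈[g=a] R) → 6
  γ[h; MAX(g)→d]((σ[b>=5](T) ⋈[g=a] R)) → 3
  (U ⋈[f=d] γ[h; MAX(g)→d]((σ[b>=5](T) ⋈[g=a] R))) → 2
  π[h,d,c,f]((U ⋈[f=d] γ[h; MAX(g)→d]((σ[b>=5](T) ⋈[g=a] R)))) → 2

E1 and E2 produce the same multiset:
h | d | c | f
1 | 8 | 7 | 8
2 | 8 | 7 | 8

yes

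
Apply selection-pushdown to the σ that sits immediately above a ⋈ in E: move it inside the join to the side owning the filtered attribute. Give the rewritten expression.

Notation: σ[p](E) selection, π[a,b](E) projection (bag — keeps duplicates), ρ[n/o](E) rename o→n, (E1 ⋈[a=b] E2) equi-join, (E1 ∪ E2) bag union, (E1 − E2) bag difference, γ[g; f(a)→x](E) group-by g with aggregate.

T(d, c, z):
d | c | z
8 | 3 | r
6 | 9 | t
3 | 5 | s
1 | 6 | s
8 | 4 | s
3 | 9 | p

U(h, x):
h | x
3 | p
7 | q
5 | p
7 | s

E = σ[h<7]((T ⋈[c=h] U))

σ filters on h, owned by the right side.
E' = (T ⋈[c=h] σ[h<7](U))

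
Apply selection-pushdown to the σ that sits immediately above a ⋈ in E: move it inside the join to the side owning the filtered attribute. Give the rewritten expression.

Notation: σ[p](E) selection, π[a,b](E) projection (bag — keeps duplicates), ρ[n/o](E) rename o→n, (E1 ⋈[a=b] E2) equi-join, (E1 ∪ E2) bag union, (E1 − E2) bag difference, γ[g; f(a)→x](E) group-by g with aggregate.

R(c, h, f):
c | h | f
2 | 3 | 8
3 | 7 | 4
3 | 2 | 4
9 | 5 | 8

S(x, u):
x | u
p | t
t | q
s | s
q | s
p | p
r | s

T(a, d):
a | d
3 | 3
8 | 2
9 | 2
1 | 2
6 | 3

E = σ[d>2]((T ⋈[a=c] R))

σ filters on d, owned by the left side.
E' = (σ[d>2](T) ⋈[a=c] R)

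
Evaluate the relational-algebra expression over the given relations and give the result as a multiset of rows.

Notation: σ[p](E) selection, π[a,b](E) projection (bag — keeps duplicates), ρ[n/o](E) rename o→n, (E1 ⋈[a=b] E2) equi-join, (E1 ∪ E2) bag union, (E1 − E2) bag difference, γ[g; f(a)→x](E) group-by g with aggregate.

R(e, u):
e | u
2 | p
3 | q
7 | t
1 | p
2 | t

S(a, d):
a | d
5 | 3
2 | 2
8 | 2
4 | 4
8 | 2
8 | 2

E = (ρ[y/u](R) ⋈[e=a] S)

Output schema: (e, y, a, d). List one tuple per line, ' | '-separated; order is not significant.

Per-node cardinality:
  R → 5
  ρ[y/u](R) → 5
  S → 6
  (ρ[y/u](R) ⋈[e=a] S) → 2

== RESULT ==
e | y | a | d
2 | p | 2 | 2
2 | t | 2 | 2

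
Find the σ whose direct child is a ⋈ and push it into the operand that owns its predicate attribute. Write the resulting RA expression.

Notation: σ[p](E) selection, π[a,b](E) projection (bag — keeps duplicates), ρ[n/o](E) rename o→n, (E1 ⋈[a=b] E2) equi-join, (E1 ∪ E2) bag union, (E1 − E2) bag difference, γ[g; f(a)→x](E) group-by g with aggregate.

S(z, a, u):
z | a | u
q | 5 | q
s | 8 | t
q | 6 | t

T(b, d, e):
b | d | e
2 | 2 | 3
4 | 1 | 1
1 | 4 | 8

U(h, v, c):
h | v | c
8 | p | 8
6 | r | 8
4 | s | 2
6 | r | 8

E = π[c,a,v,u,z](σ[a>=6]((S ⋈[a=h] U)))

σ filters on a, owned by the left side.
E' = π[c,a,v,u,z]((σ[a>=6](S) ⋈[a=h] U))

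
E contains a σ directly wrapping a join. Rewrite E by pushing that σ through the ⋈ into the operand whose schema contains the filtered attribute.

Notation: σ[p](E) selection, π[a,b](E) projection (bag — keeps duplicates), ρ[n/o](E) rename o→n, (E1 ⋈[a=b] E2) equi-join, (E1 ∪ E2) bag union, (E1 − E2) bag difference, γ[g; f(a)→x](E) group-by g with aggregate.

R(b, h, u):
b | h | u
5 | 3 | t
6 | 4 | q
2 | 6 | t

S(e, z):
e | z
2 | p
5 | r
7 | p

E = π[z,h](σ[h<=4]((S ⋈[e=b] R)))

σ filters on h, owned by the right side.
E' = π[z,h]((S ⋈[e=b] σ[h<=4](R)))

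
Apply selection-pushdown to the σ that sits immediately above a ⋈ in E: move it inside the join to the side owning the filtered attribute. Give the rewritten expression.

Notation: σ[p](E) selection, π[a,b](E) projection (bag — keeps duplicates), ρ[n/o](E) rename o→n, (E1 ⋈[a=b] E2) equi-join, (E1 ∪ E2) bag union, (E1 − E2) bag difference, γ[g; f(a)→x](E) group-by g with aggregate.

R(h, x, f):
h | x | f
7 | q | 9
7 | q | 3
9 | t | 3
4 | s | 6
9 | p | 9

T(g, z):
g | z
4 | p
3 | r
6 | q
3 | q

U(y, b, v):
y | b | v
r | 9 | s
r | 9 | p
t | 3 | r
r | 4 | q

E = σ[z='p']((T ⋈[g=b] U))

σ filters on z, owned by the left side.
E' = (σ[z='p'](T) ⋈[g=b] U)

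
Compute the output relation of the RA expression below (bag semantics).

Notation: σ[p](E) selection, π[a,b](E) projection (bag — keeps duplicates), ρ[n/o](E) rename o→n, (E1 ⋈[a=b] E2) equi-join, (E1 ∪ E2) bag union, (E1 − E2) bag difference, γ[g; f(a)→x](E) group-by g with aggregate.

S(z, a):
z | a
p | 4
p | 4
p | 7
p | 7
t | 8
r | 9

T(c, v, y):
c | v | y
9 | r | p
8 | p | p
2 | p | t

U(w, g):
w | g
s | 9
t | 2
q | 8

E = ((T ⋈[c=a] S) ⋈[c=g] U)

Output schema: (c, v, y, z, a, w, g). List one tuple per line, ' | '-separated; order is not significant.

Subexpression sizes:
  T → 3
  S → 6
  (T ⋈[c=a] S) → 2
  U → 3
  ((T ⋈[c=a] S) ⋈[c=g] U) → 2

== RESULT ==
c | v | y | z | a | w | g
8 | p | p | t | 8 | q | 8
9 | r | p | r | 9 | s | 9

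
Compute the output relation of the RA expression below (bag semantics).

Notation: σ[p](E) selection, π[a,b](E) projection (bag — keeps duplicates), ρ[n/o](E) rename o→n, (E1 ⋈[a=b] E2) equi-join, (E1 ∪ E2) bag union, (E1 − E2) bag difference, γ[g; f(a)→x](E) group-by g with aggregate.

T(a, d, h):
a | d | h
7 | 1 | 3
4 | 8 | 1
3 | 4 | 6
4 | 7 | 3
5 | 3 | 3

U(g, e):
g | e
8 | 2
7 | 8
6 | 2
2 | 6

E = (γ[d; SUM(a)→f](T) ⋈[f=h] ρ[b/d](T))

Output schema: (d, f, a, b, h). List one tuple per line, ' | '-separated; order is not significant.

Subexpression sizes:
  T → 5
  γ[d; SUM(a)→f](T) → 5
  T → 5
  ρ[b/d](T) → 5
  (γ[d; SUM(a)→f](T) ⋈[f=h] ρ[b/d](T)) → 3

== RESULT ==
d | f | a | b | h
4 | 3 | 4 | 7 | 3
4 | 3 | 5 | 3 | 3
4 | 3 | 7 | 1 | 3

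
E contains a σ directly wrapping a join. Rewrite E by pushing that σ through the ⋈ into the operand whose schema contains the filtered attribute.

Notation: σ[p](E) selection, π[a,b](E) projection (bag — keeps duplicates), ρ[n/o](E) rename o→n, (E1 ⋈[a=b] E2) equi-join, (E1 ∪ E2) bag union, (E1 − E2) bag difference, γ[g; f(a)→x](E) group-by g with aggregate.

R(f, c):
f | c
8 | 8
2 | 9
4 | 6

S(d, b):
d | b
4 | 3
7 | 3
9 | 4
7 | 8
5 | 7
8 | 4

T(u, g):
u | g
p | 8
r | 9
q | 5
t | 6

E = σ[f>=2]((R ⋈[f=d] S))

σ filters on f, owned by the left side.
E' = (σ[f>=2](R) ⋈[f=d] S)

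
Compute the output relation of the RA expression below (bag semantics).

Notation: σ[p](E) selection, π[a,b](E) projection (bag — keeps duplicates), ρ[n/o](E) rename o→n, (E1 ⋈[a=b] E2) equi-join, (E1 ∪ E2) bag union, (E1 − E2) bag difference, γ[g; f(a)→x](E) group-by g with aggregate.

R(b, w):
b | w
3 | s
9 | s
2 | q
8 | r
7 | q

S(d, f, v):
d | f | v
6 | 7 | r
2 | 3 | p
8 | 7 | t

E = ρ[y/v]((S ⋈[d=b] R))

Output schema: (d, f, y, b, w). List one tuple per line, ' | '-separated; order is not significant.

Row counts bottom-up:
  S → 3
  R → 5
  (S ⋈[d=b] R) → 2
  ρ[y/v]((S ⋈[d=b] R)) → 2

== RESULT ==
d | f | y | b | w
2 | 3 | p | 2 | q
8 | 7 | t | 8 | r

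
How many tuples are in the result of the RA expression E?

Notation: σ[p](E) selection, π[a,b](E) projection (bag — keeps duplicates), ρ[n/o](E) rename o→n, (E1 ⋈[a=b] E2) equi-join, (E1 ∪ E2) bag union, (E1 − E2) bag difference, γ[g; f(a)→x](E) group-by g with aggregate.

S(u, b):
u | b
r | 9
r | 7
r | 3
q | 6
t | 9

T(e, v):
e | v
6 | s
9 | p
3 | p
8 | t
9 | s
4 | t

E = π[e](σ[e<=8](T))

Per-node cardinality:
  T → 6
  σ[e<=8](T) → 4
  π[e](σ[e<=8](T)) → 4

|E| = 4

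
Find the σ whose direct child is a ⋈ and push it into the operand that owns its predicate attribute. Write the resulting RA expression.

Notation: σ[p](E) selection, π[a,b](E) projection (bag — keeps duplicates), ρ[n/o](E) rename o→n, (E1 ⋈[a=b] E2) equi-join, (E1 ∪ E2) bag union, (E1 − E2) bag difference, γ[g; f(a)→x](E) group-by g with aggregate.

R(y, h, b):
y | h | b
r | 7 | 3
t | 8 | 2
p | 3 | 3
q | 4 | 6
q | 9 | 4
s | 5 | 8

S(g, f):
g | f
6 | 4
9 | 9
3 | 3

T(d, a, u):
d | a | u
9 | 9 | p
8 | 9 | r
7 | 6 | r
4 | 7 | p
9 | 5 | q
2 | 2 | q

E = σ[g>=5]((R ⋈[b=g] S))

σ filters on g, owned by the right side.
E' = (R ⋈[b=g] σ[g>=5](S))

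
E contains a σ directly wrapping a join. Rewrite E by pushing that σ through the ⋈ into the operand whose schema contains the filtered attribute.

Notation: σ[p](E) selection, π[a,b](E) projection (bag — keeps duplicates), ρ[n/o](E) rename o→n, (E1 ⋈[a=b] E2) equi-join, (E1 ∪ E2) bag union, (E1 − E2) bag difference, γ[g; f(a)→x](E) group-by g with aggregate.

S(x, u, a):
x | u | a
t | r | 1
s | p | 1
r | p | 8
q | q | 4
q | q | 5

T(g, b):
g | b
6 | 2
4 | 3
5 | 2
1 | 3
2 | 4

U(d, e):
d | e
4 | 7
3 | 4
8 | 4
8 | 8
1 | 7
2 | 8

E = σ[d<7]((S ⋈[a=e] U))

σ filters on d, owned by the right side.
E' = (S ⋈[a=e] σ[d<7](U))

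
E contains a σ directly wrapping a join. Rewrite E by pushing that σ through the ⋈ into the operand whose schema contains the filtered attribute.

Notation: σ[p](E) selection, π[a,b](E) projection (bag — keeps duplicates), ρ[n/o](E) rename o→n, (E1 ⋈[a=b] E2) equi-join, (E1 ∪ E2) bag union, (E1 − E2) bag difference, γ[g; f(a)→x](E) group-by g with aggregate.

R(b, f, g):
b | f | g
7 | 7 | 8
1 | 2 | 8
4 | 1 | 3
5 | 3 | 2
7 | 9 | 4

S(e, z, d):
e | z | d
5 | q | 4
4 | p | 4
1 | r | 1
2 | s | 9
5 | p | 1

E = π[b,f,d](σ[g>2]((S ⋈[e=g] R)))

σ filters on g, owned by the right side.
E' = π[b,f,d]((S ⋈[e=g] σ[g>2](R)))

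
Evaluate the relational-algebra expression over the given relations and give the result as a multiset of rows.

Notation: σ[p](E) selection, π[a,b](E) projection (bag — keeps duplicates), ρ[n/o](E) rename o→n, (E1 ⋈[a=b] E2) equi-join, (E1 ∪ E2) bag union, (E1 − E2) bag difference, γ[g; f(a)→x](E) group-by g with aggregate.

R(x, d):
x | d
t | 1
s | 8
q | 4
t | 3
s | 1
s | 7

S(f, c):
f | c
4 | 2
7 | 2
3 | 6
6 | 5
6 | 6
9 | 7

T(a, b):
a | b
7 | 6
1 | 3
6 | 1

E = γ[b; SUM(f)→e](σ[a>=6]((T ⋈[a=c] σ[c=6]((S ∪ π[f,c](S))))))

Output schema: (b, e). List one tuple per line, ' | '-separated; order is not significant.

Subexpression sizes:
  T → 3
  S → 6
  S → 6
  π[f,c](S) → 6
  (S ∪ π[f,c](S)) → 12
  σ[c=6]((S ∪ π[f,c](S))) → 4
  (T ⋈[a=c] σ[c=6]((S ∪ π[f,c](S)))) → 4
  σ[a>=6]((T ⋈[a=c] σ[c=6]((S ∪ π[f,c](S))))) → 4
  γ[b; SUM(f)→e](σ[a>=6]((T ⋈[a=c] σ[c=6]((S ∪ π[f,c](S)))))) → 1

== RESULT ==
b | e
1 | 18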